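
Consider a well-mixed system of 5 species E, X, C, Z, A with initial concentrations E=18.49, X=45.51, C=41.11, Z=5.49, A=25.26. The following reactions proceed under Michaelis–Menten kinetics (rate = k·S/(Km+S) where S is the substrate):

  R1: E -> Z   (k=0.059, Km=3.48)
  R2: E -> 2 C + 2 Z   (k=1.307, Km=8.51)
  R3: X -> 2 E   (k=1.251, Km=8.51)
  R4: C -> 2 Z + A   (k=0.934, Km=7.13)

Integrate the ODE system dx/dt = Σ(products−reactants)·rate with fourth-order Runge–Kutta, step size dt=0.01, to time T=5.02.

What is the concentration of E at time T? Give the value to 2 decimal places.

E at T = 24.03

RK4 with dt=0.01: 502 steps to T=5.02. Trajectory (selected grid times):
t=0.00: E=18.49 X=45.51 C=41.11 Z=5.49 A=25.26
t=0.56: E=19.14 X=44.92 C=41.67 Z=7.42 A=25.71
t=1.12: E=19.78 X=44.33 C=42.24 Z=9.36 A=26.15
t=1.67: E=20.40 X=43.76 C=42.81 Z=11.28 A=26.59
t=2.23: E=21.02 X=43.17 C=43.40 Z=13.24 A=27.04
t=2.79: E=21.64 X=42.59 C=44.00 Z=15.21 A=27.49
t=3.35: E=22.25 X=42.00 C=44.60 Z=17.20 A=27.94
t=3.90: E=22.84 X=41.43 C=45.20 Z=19.16 A=28.39
t=4.46: E=23.44 X=40.85 C=45.82 Z=21.16 A=28.84
t=5.02: E=24.03 X=40.27 C=46.45 Z=23.17 A=29.29
Read off E at T=5.02: 24.03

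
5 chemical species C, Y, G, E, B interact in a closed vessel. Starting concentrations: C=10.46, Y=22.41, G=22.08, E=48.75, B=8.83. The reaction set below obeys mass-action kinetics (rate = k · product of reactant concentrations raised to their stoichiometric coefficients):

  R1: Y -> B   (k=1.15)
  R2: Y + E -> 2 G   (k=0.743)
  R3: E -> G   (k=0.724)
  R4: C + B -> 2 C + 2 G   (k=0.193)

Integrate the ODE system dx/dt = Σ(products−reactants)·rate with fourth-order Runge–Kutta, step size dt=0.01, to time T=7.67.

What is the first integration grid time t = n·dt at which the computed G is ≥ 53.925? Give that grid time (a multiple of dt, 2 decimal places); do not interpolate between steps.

Threshold first reached at t = 0.04

RK4 with dt=0.01: 767 steps to T=7.67. Trajectory (selected grid times):
t=0.00: C=10.46 Y=22.41 G=22.08 E=48.75 B=8.83
t=0.03: C=11.01 Y=8.81 G=50.28 E=34.76 B=8.77
t=0.04: C=11.20 Y=6.78 G=54.77 E=32.58 B=8.67
t=0.85: C=19.55 Y=0.00 G=96.06 E=14.43 B=0.67
t=1.70: C=20.20 Y=0.00 G=103.98 E=7.80 B=0.03
t=2.56: C=20.22 Y=0.00 G=107.65 E=4.18 B=0.00
t=3.41: C=20.22 Y=0.00 G=109.57 E=2.26 B=0.00
t=4.26: C=20.22 Y=0.00 G=110.61 E=1.22 B=0.00
t=5.11: C=20.22 Y=0.00 G=111.17 E=0.66 B=0.00
t=5.97: C=20.22 Y=0.00 G=111.48 E=0.35 B=0.00
t=6.82: C=20.22 Y=0.00 G=111.64 E=0.19 B=0.00
t=7.67: C=20.22 Y=0.00 G=111.73 E=0.10 B=0.00
G(0.03)=50.283 < 53.925 but G(0.04)=54.772 ≥ 53.925, so the first grid time is t=0.04.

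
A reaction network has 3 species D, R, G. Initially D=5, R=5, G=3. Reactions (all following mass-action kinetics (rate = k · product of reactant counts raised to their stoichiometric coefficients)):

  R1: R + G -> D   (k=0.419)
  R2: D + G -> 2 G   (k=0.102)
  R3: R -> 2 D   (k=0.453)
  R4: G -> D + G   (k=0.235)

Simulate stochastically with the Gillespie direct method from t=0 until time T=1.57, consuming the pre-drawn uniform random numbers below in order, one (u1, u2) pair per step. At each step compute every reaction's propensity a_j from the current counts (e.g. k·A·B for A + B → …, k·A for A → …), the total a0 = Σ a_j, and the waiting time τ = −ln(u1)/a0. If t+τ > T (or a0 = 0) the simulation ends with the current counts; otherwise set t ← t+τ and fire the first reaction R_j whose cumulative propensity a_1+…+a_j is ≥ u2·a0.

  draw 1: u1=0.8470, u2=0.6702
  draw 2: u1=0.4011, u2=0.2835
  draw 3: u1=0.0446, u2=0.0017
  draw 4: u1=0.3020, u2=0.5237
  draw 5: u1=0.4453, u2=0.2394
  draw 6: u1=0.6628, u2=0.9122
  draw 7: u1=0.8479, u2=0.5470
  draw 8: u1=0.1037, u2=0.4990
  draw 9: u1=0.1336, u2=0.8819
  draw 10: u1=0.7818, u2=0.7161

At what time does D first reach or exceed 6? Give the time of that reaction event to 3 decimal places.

Threshold first reached at t = 0.427

t=0.000: D=5 R=5 G=3
Draw 1: a1=6.285, a2=1.530, a3=2.265, a4=0.705, a0=10.785; τ=−ln(0.8470)/10.785=0.015 → t=0.015; u2·a0=0.6702·10.785=7.228; a1=6.285 < 7.228 ≤ a1+a2=7.815 → R2 fires; D=4 R=5 G=4
Draw 2: a1=8.380, a2=1.632, a3=2.265, a4=0.940, a0=13.217; τ=−ln(0.4011)/13.217=0.069 → t=0.085; u2·a0=0.2835·13.217=3.747 ≤ a1=8.380 → R1 fires; D=5 R=4 G=3
Draw 3: a1=5.028, a2=1.530, a3=1.812, a4=0.705, a0=9.075; τ=−ln(0.0446)/9.075=0.343 → t=0.427; u2·a0=0.0017·9.075=0.015 ≤ a1=5.028 → R1 fires; D=6 R=3 G=2
Draw 4: a1=2.514, a2=1.224, a3=1.359, a4=0.470, a0=5.567; τ=−ln(0.3020)/5.567=0.215 → t=0.642; u2·a0=0.5237·5.567=2.915; a1=2.514 < 2.915 ≤ a1+a2=3.738 → R2 fires; D=5 R=3 G=3
Draw 5: a1=3.771, a2=1.530, a3=1.359, a4=0.705, a0=7.365; τ=−ln(0.4453)/7.365=0.110 → t=0.752; u2·a0=0.2394·7.365=1.763 ≤ a1=3.771 → R1 fires; D=6 R=2 G=2
Draw 6: a1=1.676, a2=1.224, a3=0.906, a4=0.470, a0=4.276; τ=−ln(0.6628)/4.276=0.096 → t=0.848; u2·a0=0.9122·4.276=3.901; a1+…+a3=3.806 < 3.901 ≤ a1+…+a4=4.276 → R4 fires; D=7 R=2 G=2
Draw 7: a1=1.676, a2=1.428, a3=0.906, a4=0.470, a0=4.480; τ=−ln(0.8479)/4.480=0.037 → t=0.885; u2·a0=0.5470·4.480=2.451; a1=1.676 < 2.451 ≤ a1+a2=3.104 → R2 fires; D=6 R=2 G=3
Draw 8: a1=2.514, a2=1.836, a3=0.906, a4=0.705, a0=5.961; τ=−ln(0.1037)/5.961=0.380 → t=1.265; u2·a0=0.4990·5.961=2.975; a1=2.514 < 2.975 ≤ a1+a2=4.350 → R2 fires; D=5 R=2 G=4
Draw 9: a1=3.352, a2=2.040, a3=0.906, a4=0.940, a0=7.238; τ=−ln(0.1336)/7.238=0.278 → t=1.543; u2·a0=0.8819·7.238=6.383; a1+…+a3=6.298 < 6.383 ≤ a1+…+a4=7.238 → R4 fires; D=6 R=2 G=4
Draw 10: a1=3.352, a2=2.448, a3=0.906, a4=0.940, a0=7.646; τ=−ln(0.7818)/7.646=0.032 → t=1.576 > T=1.57: stop.
D first becomes ≥ 6 when it reaches 6 at the event at t=0.427.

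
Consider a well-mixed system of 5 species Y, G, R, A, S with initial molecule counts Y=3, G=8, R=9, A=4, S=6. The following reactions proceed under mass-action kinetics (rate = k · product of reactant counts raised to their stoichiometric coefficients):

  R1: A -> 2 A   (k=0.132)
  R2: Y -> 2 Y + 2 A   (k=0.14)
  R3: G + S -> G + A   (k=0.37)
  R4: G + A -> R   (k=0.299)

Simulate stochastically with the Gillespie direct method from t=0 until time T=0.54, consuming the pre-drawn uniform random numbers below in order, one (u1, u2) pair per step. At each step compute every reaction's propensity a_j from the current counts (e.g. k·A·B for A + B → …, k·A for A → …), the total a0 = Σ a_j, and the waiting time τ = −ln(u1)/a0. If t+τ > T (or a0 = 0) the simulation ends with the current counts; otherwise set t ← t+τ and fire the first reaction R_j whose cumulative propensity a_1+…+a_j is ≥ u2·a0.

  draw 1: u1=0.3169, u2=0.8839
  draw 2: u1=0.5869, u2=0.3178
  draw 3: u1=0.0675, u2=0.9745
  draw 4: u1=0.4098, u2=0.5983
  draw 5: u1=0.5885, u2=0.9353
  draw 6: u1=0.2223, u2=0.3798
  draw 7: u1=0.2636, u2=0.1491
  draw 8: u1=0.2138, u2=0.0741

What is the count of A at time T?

t=0.000: Y=3 G=8 R=9 A=4 S=6
Draw 1: a1=0.528, a2=0.420, a3=17.760, a4=9.568, a0=28.276; τ=−ln(0.3169)/28.276=0.041 → t=0.041; u2·a0=0.8839·28.276=24.993; a1+…+a3=18.708 < 24.993 ≤ a1+…+a4=28.276 → R4 fires; Y=3 G=7 R=10 A=3 S=6
Draw 2: a1=0.396, a2=0.420, a3=15.540, a4=6.279, a0=22.635; τ=−ln(0.5869)/22.635=0.024 → t=0.064; u2·a0=0.3178·22.635=7.193; a1+a2=0.816 < 7.193 ≤ a1+…+a3=16.356 → R3 fires; Y=3 G=7 R=10 A=4 S=5
Draw 3: a1=0.528, a2=0.420, a3=12.950, a4=8.372, a0=22.270; τ=−ln(0.0675)/22.270=0.121 → t=0.185; u2·a0=0.9745·22.270=21.702; a1+…+a3=13.898 < 21.702 ≤ a1+…+a4=22.270 → R4 fires; Y=3 G=6 R=11 A=3 S=5
Draw 4: a1=0.396, a2=0.420, a3=11.100, a4=5.382, a0=17.298; τ=−ln(0.4098)/17.298=0.052 → t=0.237; u2·a0=0.5983·17.298=10.349; a1+a2=0.816 < 10.349 ≤ a1+…+a3=11.916 → R3 fires; Y=3 G=6 R=11 A=4 S=4
Draw 5: a1=0.528, a2=0.420, a3=8.880, a4=7.176, a0=17.004; τ=−ln(0.5885)/17.004=0.031 → t=0.268; u2·a0=0.9353·17.004=15.904; a1+…+a3=9.828 < 15.904 ≤ a1+…+a4=17.004 → R4 fires; Y=3 G=5 R=12 A=3 S=4
Draw 6: a1=0.396, a2=0.420, a3=7.400, a4=4.485, a0=12.701; τ=−ln(0.2223)/12.701=0.118 → t=0.386; u2·a0=0.3798·12.701=4.824; a1+a2=0.816 < 4.824 ≤ a1+…+a3=8.216 → R3 fires; Y=3 G=5 R=12 A=4 S=3
Draw 7: a1=0.528, a2=0.420, a3=5.550, a4=5.980, a0=12.478; τ=−ln(0.2636)/12.478=0.107 → t=0.493; u2·a0=0.1491·12.478=1.860; a1+a2=0.948 < 1.860 ≤ a1+…+a3=6.498 → R3 fires; Y=3 G=5 R=12 A=5 S=2
Draw 8: a1=0.660, a2=0.420, a3=3.700, a4=7.475, a0=12.255; τ=−ln(0.2138)/12.255=0.126 → t=0.619 > T=0.54: stop.
Read off A at T=0.54: 5

A at T = 5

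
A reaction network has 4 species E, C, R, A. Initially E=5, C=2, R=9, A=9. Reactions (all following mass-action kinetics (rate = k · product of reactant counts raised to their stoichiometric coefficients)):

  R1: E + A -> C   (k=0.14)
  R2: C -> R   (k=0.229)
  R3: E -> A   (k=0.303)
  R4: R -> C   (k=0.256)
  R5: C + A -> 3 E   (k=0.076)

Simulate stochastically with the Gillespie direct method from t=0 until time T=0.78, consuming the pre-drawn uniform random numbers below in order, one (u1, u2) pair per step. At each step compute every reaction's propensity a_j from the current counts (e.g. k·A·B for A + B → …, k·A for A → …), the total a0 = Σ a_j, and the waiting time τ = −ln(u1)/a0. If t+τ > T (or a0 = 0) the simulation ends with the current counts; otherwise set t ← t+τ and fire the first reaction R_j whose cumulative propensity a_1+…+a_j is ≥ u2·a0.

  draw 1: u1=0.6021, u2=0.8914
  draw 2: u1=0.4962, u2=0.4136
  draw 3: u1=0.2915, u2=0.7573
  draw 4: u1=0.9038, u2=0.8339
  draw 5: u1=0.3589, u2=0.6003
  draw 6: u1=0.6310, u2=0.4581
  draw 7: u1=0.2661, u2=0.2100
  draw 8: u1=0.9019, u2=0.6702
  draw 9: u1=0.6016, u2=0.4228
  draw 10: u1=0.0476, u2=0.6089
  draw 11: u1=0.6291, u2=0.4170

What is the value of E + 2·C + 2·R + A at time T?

Value at T = 36

Check how each reaction changes W = E + 2·C + 2·R + A (weight of products minus weight of reactants):
R1: E + A -> C: (2·1) − (1·1 + 1·1) = 2 − 2 = 0
R2: C -> R: (2·1) − (2·1) = 2 − 2 = 0
R3: E -> A: (1·1) − (1·1) = 1 − 1 = 0
R4: R -> C: (2·1) − (2·1) = 2 − 2 = 0
R5: C + A -> 3 E: (1·3) − (2·1 + 1·1) = 3 − 3 = 0
Every reaction leaves W unchanged, so W is conserved and no simulation is needed: W(T) = W(0) = 5 + 2·2 + 2·9 + 9 = 36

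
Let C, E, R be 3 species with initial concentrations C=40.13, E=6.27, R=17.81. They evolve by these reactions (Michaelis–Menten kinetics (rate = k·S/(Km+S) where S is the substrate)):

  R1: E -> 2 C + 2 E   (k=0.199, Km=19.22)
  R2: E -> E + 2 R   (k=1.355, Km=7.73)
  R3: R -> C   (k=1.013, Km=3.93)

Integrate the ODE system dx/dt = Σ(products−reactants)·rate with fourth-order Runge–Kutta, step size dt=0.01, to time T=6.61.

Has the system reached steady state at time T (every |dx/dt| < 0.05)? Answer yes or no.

RK4 with dt=0.01: 661 steps to T=6.61. Trajectory (selected grid times):
t=0.00: C=40.13 E=6.27 R=17.81
t=0.73: C=40.81 E=6.31 R=18.09
t=1.47: C=41.50 E=6.34 R=18.38
t=2.20: C=42.18 E=6.38 R=18.66
t=2.94: C=42.87 E=6.42 R=18.95
t=3.67: C=43.56 E=6.45 R=19.23
t=4.41: C=44.26 E=6.49 R=19.52
t=5.14: C=44.95 E=6.53 R=19.81
t=5.88: C=45.65 E=6.56 R=20.10
t=6.61: C=46.34 E=6.60 R=20.39
Rates at T: R1=0.0509, R2=0.6241, R3=0.8493
dx/dt at T (Σ net stoichiometry × rate): C=+0.9511, E=+0.0509, R=+0.3988
Largest |dx/dt| is |+0.9511| (C) ≥ 0.05 → not steady.

Steady state at T: no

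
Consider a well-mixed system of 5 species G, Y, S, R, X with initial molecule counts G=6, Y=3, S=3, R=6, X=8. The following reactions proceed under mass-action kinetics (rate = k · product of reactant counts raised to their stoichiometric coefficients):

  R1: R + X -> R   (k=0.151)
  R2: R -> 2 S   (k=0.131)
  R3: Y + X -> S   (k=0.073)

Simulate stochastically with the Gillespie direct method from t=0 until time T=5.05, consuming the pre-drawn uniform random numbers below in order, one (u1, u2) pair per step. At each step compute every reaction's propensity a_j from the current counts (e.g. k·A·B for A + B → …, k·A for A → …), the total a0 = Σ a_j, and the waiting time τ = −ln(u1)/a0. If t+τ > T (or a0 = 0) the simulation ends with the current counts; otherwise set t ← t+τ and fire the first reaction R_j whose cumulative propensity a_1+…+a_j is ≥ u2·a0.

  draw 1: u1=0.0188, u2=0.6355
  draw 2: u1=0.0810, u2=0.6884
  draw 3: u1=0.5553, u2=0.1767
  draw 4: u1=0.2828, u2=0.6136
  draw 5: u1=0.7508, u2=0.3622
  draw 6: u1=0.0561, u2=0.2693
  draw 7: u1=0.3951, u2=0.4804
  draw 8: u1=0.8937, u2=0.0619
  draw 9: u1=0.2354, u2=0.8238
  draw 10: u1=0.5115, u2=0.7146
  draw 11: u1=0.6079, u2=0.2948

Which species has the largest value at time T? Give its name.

Dominant species at T: S

t=0.000: G=6 Y=3 S=3 R=6 X=8
Draw 1: a1=7.248, a2=0.786, a3=1.752, a0=9.786; τ=−ln(0.0188)/9.786=0.406 → t=0.406; u2·a0=0.6355·9.786=6.219 ≤ a1=7.248 → R1 fires; G=6 Y=3 S=3 R=6 X=7
Draw 2: a1=6.342, a2=0.786, a3=1.533, a0=8.661; τ=−ln(0.0810)/8.661=0.290 → t=0.696; u2·a0=0.6884·8.661=5.962 ≤ a1=6.342 → R1 fires; G=6 Y=3 S=3 R=6 X=6
Draw 3: a1=5.436, a2=0.786, a3=1.314, a0=7.536; τ=−ln(0.5553)/7.536=0.078 → t=0.774; u2·a0=0.1767·7.536=1.332 ≤ a1=5.436 → R1 fires; G=6 Y=3 S=3 R=6 X=5
Draw 4: a1=4.530, a2=0.786, a3=1.095, a0=6.411; τ=−ln(0.2828)/6.411=0.197 → t=0.971; u2·a0=0.6136·6.411=3.934 ≤ a1=4.530 → R1 fires; G=6 Y=3 S=3 R=6 X=4
Draw 5: a1=3.624, a2=0.786, a3=0.876, a0=5.286; τ=−ln(0.7508)/5.286=0.054 → t=1.026; u2·a0=0.3622·5.286=1.915 ≤ a1=3.624 → R1 fires; G=6 Y=3 S=3 R=6 X=3
Draw 6: a1=2.718, a2=0.786, a3=0.657, a0=4.161; τ=−ln(0.0561)/4.161=0.692 → t=1.718; u2·a0=0.2693·4.161=1.121 ≤ a1=2.718 → R1 fires; G=6 Y=3 S=3 R=6 X=2
Draw 7: a1=1.812, a2=0.786, a3=0.438, a0=3.036; τ=−ln(0.3951)/3.036=0.306 → t=2.024; u2·a0=0.4804·3.036=1.458 ≤ a1=1.812 → R1 fires; G=6 Y=3 S=3 R=6 X=1
Draw 8: a1=0.906, a2=0.786, a3=0.219, a0=1.911; τ=−ln(0.8937)/1.911=0.059 → t=2.083; u2·a0=0.0619·1.911=0.118 ≤ a1=0.906 → R1 fires; G=6 Y=3 S=3 R=6 X=0
Draw 9: a1=0.000, a2=0.786, a3=0.000, a0=0.786; τ=−ln(0.2354)/0.786=1.840 → t=3.923; u2·a0=0.8238·0.786=0.648; a1=0.000 < 0.648 ≤ a1+a2=0.786 → R2 fires; G=6 Y=3 S=5 R=5 X=0
Draw 10: a1=0.000, a2=0.655, a3=0.000, a0=0.655; τ=−ln(0.5115)/0.655=1.024 → t=4.946; u2·a0=0.7146·0.655=0.468; a1=0.000 < 0.468 ≤ a1+a2=0.655 → R2 fires; G=6 Y=3 S=7 R=4 X=0
Draw 11: a1=0.000, a2=0.524, a3=0.000, a0=0.524; τ=−ln(0.6079)/0.524=0.950 → t=5.896 > T=5.05: stop.
At T=5.05: G=6 Y=3 S=7 R=4 X=0; the largest is S.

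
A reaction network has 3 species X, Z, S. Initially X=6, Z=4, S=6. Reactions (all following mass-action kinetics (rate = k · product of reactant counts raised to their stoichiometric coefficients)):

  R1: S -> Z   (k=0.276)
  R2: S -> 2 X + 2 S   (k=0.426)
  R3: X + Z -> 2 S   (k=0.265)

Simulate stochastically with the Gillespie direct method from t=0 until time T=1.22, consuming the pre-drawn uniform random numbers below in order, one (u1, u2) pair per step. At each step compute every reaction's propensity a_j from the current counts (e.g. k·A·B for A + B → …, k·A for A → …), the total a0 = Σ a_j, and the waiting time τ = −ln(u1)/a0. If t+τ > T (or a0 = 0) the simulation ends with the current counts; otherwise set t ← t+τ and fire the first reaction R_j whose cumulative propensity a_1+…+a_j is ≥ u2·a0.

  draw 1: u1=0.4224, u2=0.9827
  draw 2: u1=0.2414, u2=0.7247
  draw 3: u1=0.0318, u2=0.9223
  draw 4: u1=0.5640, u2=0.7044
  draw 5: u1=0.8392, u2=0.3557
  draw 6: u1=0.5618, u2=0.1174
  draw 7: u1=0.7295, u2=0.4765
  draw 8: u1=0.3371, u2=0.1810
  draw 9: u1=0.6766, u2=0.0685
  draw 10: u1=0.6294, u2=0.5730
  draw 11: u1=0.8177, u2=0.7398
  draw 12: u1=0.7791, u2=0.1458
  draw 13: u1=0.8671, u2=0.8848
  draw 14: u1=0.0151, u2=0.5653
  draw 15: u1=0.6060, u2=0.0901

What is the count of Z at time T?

Z at T = 2

t=0.000: X=6 Z=4 S=6
Draw 1: a1=1.656, a2=2.556, a3=6.360, a0=10.572; τ=−ln(0.4224)/10.572=0.082 → t=0.082; u2·a0=0.9827·10.572=10.389; a1+a2=4.212 < 10.389 ≤ a1+…+a3=10.572 → R3 fires; X=5 Z=3 S=8
Draw 2: a1=2.208, a2=3.408, a3=3.975, a0=9.591; τ=−ln(0.2414)/9.591=0.148 → t=0.230; u2·a0=0.7247·9.591=6.951; a1+a2=5.616 < 6.951 ≤ a1+…+a3=9.591 → R3 fires; X=4 Z=2 S=10
Draw 3: a1=2.760, a2=4.260, a3=2.120, a0=9.140; τ=−ln(0.0318)/9.140=0.377 → t=0.607; u2·a0=0.9223·9.140=8.430; a1+a2=7.020 < 8.430 ≤ a1+…+a3=9.140 → R3 fires; X=3 Z=1 S=12
Draw 4: a1=3.312, a2=5.112, a3=0.795, a0=9.219; τ=−ln(0.5640)/9.219=0.062 → t=0.669; u2·a0=0.7044·9.219=6.494; a1=3.312 < 6.494 ≤ a1+a2=8.424 → R2 fires; X=5 Z=1 S=13
Draw 5: a1=3.588, a2=5.538, a3=1.325, a0=10.451; τ=−ln(0.8392)/10.451=0.017 → t=0.686; u2·a0=0.3557·10.451=3.717; a1=3.588 < 3.717 ≤ a1+a2=9.126 → R2 fires; X=7 Z=1 S=14
Draw 6: a1=3.864, a2=5.964, a3=1.855, a0=11.683; τ=−ln(0.5618)/11.683=0.049 → t=0.735; u2·a0=0.1174·11.683=1.372 ≤ a1=3.864 → R1 fires; X=7 Z=2 S=13
Draw 7: a1=3.588, a2=5.538, a3=3.710, a0=12.836; τ=−ln(0.7295)/12.836=0.025 → t=0.760; u2·a0=0.4765·12.836=6.116; a1=3.588 < 6.116 ≤ a1+a2=9.126 → R2 fires; X=9 Z=2 S=14
Draw 8: a1=3.864, a2=5.964, a3=4.770, a0=14.598; τ=−ln(0.3371)/14.598=0.074 → t=0.834; u2·a0=0.1810·14.598=2.642 ≤ a1=3.864 → R1 fires; X=9 Z=3 S=13
Draw 9: a1=3.588, a2=5.538, a3=7.155, a0=16.281; τ=−ln(0.6766)/16.281=0.024 → t=0.858; u2·a0=0.0685·16.281=1.115 ≤ a1=3.588 → R1 fires; X=9 Z=4 S=12
Draw 10: a1=3.312, a2=5.112, a3=9.540, a0=17.964; τ=−ln(0.6294)/17.964=0.026 → t=0.884; u2·a0=0.5730·17.964=10.293; a1+a2=8.424 < 10.293 ≤ a1+…+a3=17.964 → R3 fires; X=8 Z=3 S=14
Draw 11: a1=3.864, a2=5.964, a3=6.360, a0=16.188; τ=−ln(0.8177)/16.188=0.012 → t=0.896; u2·a0=0.7398·16.188=11.976; a1+a2=9.828 < 11.976 ≤ a1+…+a3=16.188 → R3 fires; X=7 Z=2 S=16
Draw 12: a1=4.416, a2=6.816, a3=3.710, a0=14.942; τ=−ln(0.7791)/14.942=0.017 → t=0.913; u2·a0=0.1458·14.942=2.179 ≤ a1=4.416 → R1 fires; X=7 Z=3 S=15
Draw 13: a1=4.140, a2=6.390, a3=5.565, a0=16.095; τ=−ln(0.8671)/16.095=0.009 → t=0.922; u2·a0=0.8848·16.095=14.241; a1+a2=10.530 < 14.241 ≤ a1+…+a3=16.095 → R3 fires; X=6 Z=2 S=17
Draw 14: a1=4.692, a2=7.242, a3=3.180, a0=15.114; τ=−ln(0.0151)/15.114=0.277 → t=1.199; u2·a0=0.5653·15.114=8.544; a1=4.692 < 8.544 ≤ a1+a2=11.934 → R2 fires; X=8 Z=2 S=18
Draw 15: a1=4.968, a2=7.668, a3=4.240, a0=16.876; τ=−ln(0.6060)/16.876=0.030 → t=1.229 > T=1.22: stop.
Read off Z at T=1.22: 2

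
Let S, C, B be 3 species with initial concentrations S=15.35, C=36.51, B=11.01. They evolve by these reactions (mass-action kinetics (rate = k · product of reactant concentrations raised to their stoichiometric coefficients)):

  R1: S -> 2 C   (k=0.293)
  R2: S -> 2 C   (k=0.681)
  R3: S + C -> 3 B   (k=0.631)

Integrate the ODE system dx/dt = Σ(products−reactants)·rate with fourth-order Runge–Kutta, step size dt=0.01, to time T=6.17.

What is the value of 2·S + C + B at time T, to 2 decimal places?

Value at T = 78.22

Check how each reaction changes W = 2·S + C + B (weight of products minus weight of reactants):
R1: S -> 2 C: (1·2) − (2·1) = 2 − 2 = 0
R2: S -> 2 C: (1·2) − (2·1) = 2 − 2 = 0
R3: S + C -> 3 B: (1·3) − (2·1 + 1·1) = 3 − 3 = 0
Every reaction leaves W unchanged, so W is conserved and no simulation is needed: W(T) = W(0) = 2·15.35 + 36.51 + 11.01 = 78.22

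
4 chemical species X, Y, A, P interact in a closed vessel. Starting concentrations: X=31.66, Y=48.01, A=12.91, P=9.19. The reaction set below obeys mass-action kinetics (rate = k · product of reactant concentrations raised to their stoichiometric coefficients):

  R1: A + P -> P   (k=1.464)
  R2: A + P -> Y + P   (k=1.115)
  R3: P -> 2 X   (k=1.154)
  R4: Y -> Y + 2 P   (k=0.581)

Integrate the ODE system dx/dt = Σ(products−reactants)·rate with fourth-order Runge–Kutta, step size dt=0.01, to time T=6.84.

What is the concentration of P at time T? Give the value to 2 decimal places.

RK4 with dt=0.01: 684 steps to T=6.84. Trajectory (selected grid times):
t=0.00: X=31.66 Y=48.01 A=12.91 P=9.19
t=0.76: X=73.75 Y=53.59 A=0.00 P=35.24
t=1.52: X=146.54 Y=53.59 A=0.00 P=46.17
t=2.28: X=232.09 Y=53.59 A=0.00 P=50.72
t=3.04: X=322.96 Y=53.59 A=0.00 P=52.61
t=3.80: X=416.04 Y=53.59 A=0.00 P=53.40
t=4.56: X=510.04 Y=53.59 A=0.00 P=53.73
t=5.32: X=604.43 Y=53.59 A=0.00 P=53.87
t=6.08: X=698.97 Y=53.59 A=0.00 P=53.92
t=6.84: X=793.58 Y=53.59 A=0.00 P=53.95
Read off P at T=6.84: 53.95

P at T = 53.95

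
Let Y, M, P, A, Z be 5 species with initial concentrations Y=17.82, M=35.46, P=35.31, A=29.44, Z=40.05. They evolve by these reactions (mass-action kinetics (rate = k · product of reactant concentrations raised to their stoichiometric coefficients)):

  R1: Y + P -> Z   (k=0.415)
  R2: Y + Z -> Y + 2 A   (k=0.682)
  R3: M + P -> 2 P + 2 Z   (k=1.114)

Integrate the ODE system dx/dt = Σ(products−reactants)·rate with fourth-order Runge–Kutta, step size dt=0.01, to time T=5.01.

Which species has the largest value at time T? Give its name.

RK4 with dt=0.01: 501 steps to T=5.01. Trajectory (selected grid times):
t=0.00: Y=17.82 M=35.46 P=35.31 A=29.44 Z=40.05
t=0.56: Y=0.00 M=0.00 P=52.95 A=117.75 Z=84.64
t=1.11: Y=0.00 M=0.00 P=52.95 A=117.75 Z=84.64
t=1.67: Y=0.00 M=0.00 P=52.95 A=117.75 Z=84.64
t=2.23: Y=0.00 M=0.00 P=52.95 A=117.75 Z=84.64
t=2.78: Y=0.00 M=0.00 P=52.95 A=117.75 Z=84.64
t=3.34: Y=0.00 M=0.00 P=52.95 A=117.75 Z=84.64
t=3.90: Y=0.00 M=0.00 P=52.95 A=117.75 Z=84.64
t=4.45: Y=0.00 M=0.00 P=52.95 A=117.75 Z=84.64
t=5.01: Y=0.00 M=0.00 P=52.95 A=117.75 Z=84.64
At T=5.01: Y=0.00 M=0.00 P=52.95 A=117.75 Z=84.64; the largest is A.

Dominant species at T: A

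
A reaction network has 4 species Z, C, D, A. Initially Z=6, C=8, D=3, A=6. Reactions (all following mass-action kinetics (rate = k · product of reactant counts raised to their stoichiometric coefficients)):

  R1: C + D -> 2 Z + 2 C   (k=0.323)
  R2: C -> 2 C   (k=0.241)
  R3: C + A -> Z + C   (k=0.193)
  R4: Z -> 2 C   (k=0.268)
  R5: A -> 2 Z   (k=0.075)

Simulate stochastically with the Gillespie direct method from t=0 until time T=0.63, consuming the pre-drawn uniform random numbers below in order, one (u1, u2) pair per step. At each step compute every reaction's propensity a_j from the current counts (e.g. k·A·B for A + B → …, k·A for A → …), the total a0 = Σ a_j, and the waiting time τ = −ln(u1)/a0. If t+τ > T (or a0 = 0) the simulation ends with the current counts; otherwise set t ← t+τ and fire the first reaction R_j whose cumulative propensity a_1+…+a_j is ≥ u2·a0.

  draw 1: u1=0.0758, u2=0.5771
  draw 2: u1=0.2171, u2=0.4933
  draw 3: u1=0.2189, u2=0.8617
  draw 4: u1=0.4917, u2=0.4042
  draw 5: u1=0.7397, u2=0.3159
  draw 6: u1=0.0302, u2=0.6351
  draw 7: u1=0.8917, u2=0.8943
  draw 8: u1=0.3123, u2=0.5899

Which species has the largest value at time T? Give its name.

t=0.000: Z=6 C=8 D=3 A=6
Draw 1: a1=7.752, a2=1.928, a3=9.264, a4=1.608, a5=0.450, a0=21.002; τ=−ln(0.0758)/21.002=0.123 → t=0.123; u2·a0=0.5771·21.002=12.120; a1+a2=9.680 < 12.120 ≤ a1+…+a3=18.944 → R3 fires; Z=7 C=8 D=3 A=5
Draw 2: a1=7.752, a2=1.928, a3=7.720, a4=1.876, a5=0.375, a0=19.651; τ=−ln(0.2171)/19.651=0.078 → t=0.201; u2·a0=0.4933·19.651=9.694; a1+a2=9.680 < 9.694 ≤ a1+…+a3=17.400 → R3 fires; Z=8 C=8 D=3 A=4
Draw 3: a1=7.752, a2=1.928, a3=6.176, a4=2.144, a5=0.300, a0=18.300; τ=−ln(0.2189)/18.300=0.083 → t=0.284; u2·a0=0.8617·18.300=15.769; a1+a2=9.680 < 15.769 ≤ a1+…+a3=15.856 → R3 fires; Z=9 C=8 D=3 A=3
Draw 4: a1=7.752, a2=1.928, a3=4.632, a4=2.412, a5=0.225, a0=16.949; τ=−ln(0.4917)/16.949=0.042 → t=0.325; u2·a0=0.4042·16.949=6.851 ≤ a1=7.752 → R1 fires; Z=11 C=9 D=2 A=3
Draw 5: a1=5.814, a2=2.169, a3=5.211, a4=2.948, a5=0.225, a0=16.367; τ=−ln(0.7397)/16.367=0.018 → t=0.344; u2·a0=0.3159·16.367=5.170 ≤ a1=5.814 → R1 fires; Z=13 C=10 D=1 A=3
Draw 6: a1=3.230, a2=2.410, a3=5.790, a4=3.484, a5=0.225, a0=15.139; τ=−ln(0.0302)/15.139=0.231 → t=0.575; u2·a0=0.6351·15.139=9.615; a1+a2=5.640 < 9.615 ≤ a1+…+a3=11.430 → R3 fires; Z=14 C=10 D=1 A=2
Draw 7: a1=3.230, a2=2.410, a3=3.860, a4=3.752, a5=0.150, a0=13.402; τ=−ln(0.8917)/13.402=0.009 → t=0.584; u2·a0=0.8943·13.402=11.985; a1+…+a3=9.500 < 11.985 ≤ a1+…+a4=13.252 → R4 fires; Z=13 C=12 D=1 A=2
Draw 8: a1=3.876, a2=2.892, a3=4.632, a4=3.484, a5=0.150, a0=15.034; τ=−ln(0.3123)/15.034=0.077 → t=0.661 > T=0.63: stop.
At T=0.63: Z=13 C=12 D=1 A=2; the largest is Z.

Dominant species at T: Z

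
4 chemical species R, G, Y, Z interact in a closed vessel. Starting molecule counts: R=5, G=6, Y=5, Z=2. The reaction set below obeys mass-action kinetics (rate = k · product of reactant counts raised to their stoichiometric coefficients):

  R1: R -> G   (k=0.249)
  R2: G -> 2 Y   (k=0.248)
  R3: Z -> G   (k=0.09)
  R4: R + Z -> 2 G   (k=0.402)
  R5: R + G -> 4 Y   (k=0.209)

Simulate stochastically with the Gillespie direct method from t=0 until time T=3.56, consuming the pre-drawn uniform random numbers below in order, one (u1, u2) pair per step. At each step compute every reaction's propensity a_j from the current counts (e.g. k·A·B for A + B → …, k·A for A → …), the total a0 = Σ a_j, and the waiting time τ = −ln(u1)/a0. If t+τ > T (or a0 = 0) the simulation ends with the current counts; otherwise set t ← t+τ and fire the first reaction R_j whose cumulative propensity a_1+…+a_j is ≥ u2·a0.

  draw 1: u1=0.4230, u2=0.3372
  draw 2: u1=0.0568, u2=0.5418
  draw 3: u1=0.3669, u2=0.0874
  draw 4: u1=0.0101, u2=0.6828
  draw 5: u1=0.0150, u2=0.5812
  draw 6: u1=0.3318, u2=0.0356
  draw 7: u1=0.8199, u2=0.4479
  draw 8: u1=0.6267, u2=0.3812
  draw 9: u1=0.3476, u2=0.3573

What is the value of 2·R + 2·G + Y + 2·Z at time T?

Value at T = 31

Check how each reaction changes W = 2·R + 2·G + Y + 2·Z (weight of products minus weight of reactants):
R1: R -> G: (2·1) − (2·1) = 2 − 2 = 0
R2: G -> 2 Y: (1·2) − (2·1) = 2 − 2 = 0
R3: Z -> G: (2·1) − (2·1) = 2 − 2 = 0
R4: R + Z -> 2 G: (2·2) − (2·1 + 2·1) = 4 − 4 = 0
R5: R + G -> 4 Y: (1·4) − (2·1 + 2·1) = 4 − 4 = 0
Every reaction leaves W unchanged, so W is conserved and no simulation is needed: W(T) = W(0) = 2·5 + 2·6 + 5 + 2·2 = 31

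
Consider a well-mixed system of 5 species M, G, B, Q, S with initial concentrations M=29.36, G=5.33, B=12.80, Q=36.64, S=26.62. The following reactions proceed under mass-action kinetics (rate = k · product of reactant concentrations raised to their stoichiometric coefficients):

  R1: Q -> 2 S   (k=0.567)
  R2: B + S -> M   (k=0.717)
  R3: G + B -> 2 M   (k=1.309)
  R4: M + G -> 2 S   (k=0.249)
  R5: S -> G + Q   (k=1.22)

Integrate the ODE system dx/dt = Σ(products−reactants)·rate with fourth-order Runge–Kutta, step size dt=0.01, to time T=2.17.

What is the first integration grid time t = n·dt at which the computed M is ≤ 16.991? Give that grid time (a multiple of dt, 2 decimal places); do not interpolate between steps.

Threshold first reached at t = 0.72

RK4 with dt=0.01: 217 steps to T=2.17. Trajectory (selected grid times):
t=0.00: M=29.36 G=5.33 B=12.80 Q=36.64 S=26.62
t=0.24: M=37.69 G=3.40 B=0.05 Q=39.42 S=33.24
t=0.48: M=28.47 G=6.37 B=0.00 Q=45.92 S=51.00
t=0.71: M=17.14 G=12.00 B=0.00 Q=56.26 S=69.95
t=0.72: M=16.63 G=12.35 B=0.00 Q=56.80 S=70.75
t=0.96: M=5.73 G=24.71 B=0.00 Q=71.36 S=86.67
t=1.21: M=0.64 G=47.13 B=0.00 Q=87.60 S=91.89
t=1.45: M=0.02 G=73.42 B=0.00 Q=101.61 S=92.01
t=1.69: M=0.00 G=100.60 B=0.00 Q=114.12 S=94.23
t=1.93: M=0.00 G=128.80 B=0.00 Q=125.98 S=98.71
t=2.17: M=0.00 G=158.56 B=0.00 Q=137.80 S=104.84
M(0.71)=17.138 > 16.991 but M(0.72)=16.626 ≤ 16.991, so the first grid time is t=0.72.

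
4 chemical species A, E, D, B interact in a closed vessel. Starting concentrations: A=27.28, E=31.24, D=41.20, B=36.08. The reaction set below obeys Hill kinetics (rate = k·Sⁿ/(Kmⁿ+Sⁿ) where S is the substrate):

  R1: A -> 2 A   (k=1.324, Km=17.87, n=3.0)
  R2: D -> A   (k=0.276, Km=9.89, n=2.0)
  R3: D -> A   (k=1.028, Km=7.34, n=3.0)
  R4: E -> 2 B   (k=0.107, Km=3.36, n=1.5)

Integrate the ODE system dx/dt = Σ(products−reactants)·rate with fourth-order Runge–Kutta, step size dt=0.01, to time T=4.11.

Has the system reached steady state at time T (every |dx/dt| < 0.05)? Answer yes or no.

Steady state at T: no

RK4 with dt=0.01: 411 steps to T=4.11. Trajectory (selected grid times):
t=0.00: A=27.28 E=31.24 D=41.20 B=36.08
t=0.46: A=28.35 E=31.19 D=40.61 B=36.18
t=0.91: A=29.41 E=31.15 D=40.03 B=36.27
t=1.37: A=30.50 E=31.10 D=39.44 B=36.36
t=1.83: A=31.60 E=31.05 D=38.85 B=36.46
t=2.28: A=32.69 E=31.00 D=38.28 B=36.55
t=2.74: A=33.80 E=30.96 D=37.69 B=36.65
t=3.20: A=34.92 E=30.91 D=37.10 B=36.74
t=3.65: A=36.03 E=30.86 D=36.53 B=36.83
t=4.11: A=37.16 E=30.82 D=35.94 B=36.93
Rates at T: R1=1.1915, R2=0.2566, R3=1.0193, R4=0.1033
dx/dt at T (Σ net stoichiometry × rate): A=+2.4674, E=-0.1033, D=-1.2759, B=+0.2066
Largest |dx/dt| is |+2.4674| (A) ≥ 0.05 → not steady.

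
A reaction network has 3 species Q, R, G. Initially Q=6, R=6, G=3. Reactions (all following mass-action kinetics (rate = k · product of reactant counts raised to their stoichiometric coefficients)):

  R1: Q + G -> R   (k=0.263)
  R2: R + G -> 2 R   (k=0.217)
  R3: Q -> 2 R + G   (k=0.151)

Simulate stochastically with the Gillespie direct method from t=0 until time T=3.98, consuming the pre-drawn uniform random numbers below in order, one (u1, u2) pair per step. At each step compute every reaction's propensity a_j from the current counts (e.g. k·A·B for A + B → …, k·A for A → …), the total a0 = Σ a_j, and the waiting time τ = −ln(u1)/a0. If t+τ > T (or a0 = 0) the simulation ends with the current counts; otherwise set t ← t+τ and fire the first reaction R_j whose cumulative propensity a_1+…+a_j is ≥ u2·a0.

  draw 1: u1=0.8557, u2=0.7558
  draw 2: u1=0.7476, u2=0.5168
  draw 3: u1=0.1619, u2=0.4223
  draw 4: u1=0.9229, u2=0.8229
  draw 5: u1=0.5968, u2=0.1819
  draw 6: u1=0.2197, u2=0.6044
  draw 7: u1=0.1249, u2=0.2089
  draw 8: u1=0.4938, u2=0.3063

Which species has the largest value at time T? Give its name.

Dominant species at T: R

t=0.000: Q=6 R=6 G=3
Draw 1: a1=4.734, a2=3.906, a3=0.906, a0=9.546; τ=−ln(0.8557)/9.546=0.016 → t=0.016; u2·a0=0.7558·9.546=7.215; a1=4.734 < 7.215 ≤ a1+a2=8.640 → R2 fires; Q=6 R=7 G=2
Draw 2: a1=3.156, a2=3.038, a3=0.906, a0=7.100; τ=−ln(0.7476)/7.100=0.041 → t=0.057; u2·a0=0.5168·7.100=3.669; a1=3.156 < 3.669 ≤ a1+a2=6.194 → R2 fires; Q=6 R=8 G=1
Draw 3: a1=1.578, a2=1.736, a3=0.906, a0=4.220; τ=−ln(0.1619)/4.220=0.431 → t=0.489; u2·a0=0.4223·4.220=1.782; a1=1.578 < 1.782 ≤ a1+a2=3.314 → R2 fires; Q=6 R=9 G=0
Draw 4: a1=0.000, a2=0.000, a3=0.906, a0=0.906; τ=−ln(0.9229)/0.906=0.089 → t=0.577; u2·a0=0.8229·0.906=0.746; a1+a2=0.000 < 0.746 ≤ a1+…+a3=0.906 → R3 fires; Q=5 R=11 G=1
Draw 5: a1=1.315, a2=2.387, a3=0.755, a0=4.457; τ=−ln(0.5968)/4.457=0.116 → t=0.693; u2·a0=0.1819·4.457=0.811 ≤ a1=1.315 → R1 fires; Q=4 R=12 G=0
Draw 6: a1=0.000, a2=0.000, a3=0.604, a0=0.604; τ=−ln(0.2197)/0.604=2.509 → t=3.202; u2·a0=0.6044·0.604=0.365; a1+a2=0.000 < 0.365 ≤ a1+…+a3=0.604 → R3 fires; Q=3 R=14 G=1
Draw 7: a1=0.789, a2=3.038, a3=0.453, a0=4.280; τ=−ln(0.1249)/4.280=0.486 → t=3.688; u2·a0=0.2089·4.280=0.894; a1=0.789 < 0.894 ≤ a1+a2=3.827 → R2 fires; Q=3 R=15 G=0
Draw 8: a1=0.000, a2=0.000, a3=0.453, a0=0.453; τ=−ln(0.4938)/0.453=1.558 → t=5.246 > T=3.98: stop.
At T=3.98: Q=3 R=15 G=0; the largest is R.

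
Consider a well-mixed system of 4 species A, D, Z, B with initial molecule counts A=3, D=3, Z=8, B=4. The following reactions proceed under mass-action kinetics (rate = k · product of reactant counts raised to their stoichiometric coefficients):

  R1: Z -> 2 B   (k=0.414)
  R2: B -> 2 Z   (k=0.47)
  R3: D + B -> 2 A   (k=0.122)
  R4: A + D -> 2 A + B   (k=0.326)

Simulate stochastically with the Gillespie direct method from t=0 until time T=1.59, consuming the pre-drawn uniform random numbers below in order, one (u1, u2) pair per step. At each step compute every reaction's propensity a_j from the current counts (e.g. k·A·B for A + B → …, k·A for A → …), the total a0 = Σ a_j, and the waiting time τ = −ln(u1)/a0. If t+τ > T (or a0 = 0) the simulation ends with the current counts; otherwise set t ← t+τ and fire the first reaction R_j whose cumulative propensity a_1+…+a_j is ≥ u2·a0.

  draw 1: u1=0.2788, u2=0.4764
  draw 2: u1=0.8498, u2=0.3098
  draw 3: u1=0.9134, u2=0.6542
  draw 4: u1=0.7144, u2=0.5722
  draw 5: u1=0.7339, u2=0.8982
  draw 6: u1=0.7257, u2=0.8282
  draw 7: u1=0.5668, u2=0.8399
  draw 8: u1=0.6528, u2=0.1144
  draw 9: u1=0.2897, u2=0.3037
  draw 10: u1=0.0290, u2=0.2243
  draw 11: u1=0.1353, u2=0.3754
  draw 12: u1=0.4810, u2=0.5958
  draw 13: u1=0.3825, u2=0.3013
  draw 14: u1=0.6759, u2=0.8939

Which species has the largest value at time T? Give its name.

t=0.000: A=3 D=3 Z=8 B=4
Draw 1: a1=3.312, a2=1.880, a3=1.464, a4=2.934, a0=9.590; τ=−ln(0.2788)/9.590=0.133 → t=0.133; u2·a0=0.4764·9.590=4.569; a1=3.312 < 4.569 ≤ a1+a2=5.192 → R2 fires; A=3 D=3 Z=10 B=3
Draw 2: a1=4.140, a2=1.410, a3=1.098, a4=2.934, a0=9.582; τ=−ln(0.8498)/9.582=0.017 → t=0.150; u2·a0=0.3098·9.582=2.969 ≤ a1=4.140 → R1 fires; A=3 D=3 Z=9 B=5
Draw 3: a1=3.726, a2=2.350, a3=1.830, a4=2.934, a0=10.840; τ=−ln(0.9134)/10.840=0.008 → t=0.159; u2·a0=0.6542·10.840=7.092; a1+a2=6.076 < 7.092 ≤ a1+…+a3=7.906 → R3 fires; A=5 D=2 Z=9 B=4
Draw 4: a1=3.726, a2=1.880, a3=0.976, a4=3.260, a0=9.842; τ=−ln(0.7144)/9.842=0.034 → t=0.193; u2·a0=0.5722·9.842=5.632; a1+a2=5.606 < 5.632 ≤ a1+…+a3=6.582 → R3 fires; A=7 D=1 Z=9 B=3
Draw 5: a1=3.726, a2=1.410, a3=0.366, a4=2.282, a0=7.784; τ=−ln(0.7339)/7.784=0.040 → t=0.232; u2·a0=0.8982·7.784=6.992; a1+…+a3=5.502 < 6.992 ≤ a1+…+a4=7.784 → R4 fires; A=8 D=0 Z=9 B=4
Draw 6: a1=3.726, a2=1.880, a3=0.000, a4=0.000, a0=5.606; τ=−ln(0.7257)/5.606=0.057 → t=0.290; u2·a0=0.8282·5.606=4.643; a1=3.726 < 4.643 ≤ a1+a2=5.606 → R2 fires; A=8 D=0 Z=11 B=3
Draw 7: a1=4.554, a2=1.410, a3=0.000, a4=0.000, a0=5.964; τ=−ln(0.5668)/5.964=0.095 → t=0.385; u2·a0=0.8399·5.964=5.009; a1=4.554 < 5.009 ≤ a1+a2=5.964 → R2 fires; A=8 D=0 Z=13 B=2
Draw 8: a1=5.382, a2=0.940, a3=0.000, a4=0.000, a0=6.322; τ=−ln(0.6528)/6.322=0.067 → t=0.452; u2·a0=0.1144·6.322=0.723 ≤ a1=5.382 → R1 fires; A=8 D=0 Z=12 B=4
Draw 9: a1=4.968, a2=1.880, a3=0.000, a4=0.000, a0=6.848; τ=−ln(0.2897)/6.848=0.181 → t=0.633; u2·a0=0.3037·6.848=2.080 ≤ a1=4.968 → R1 fires; A=8 D=0 Z=11 B=6
Draw 10: a1=4.554, a2=2.820, a3=0.000, a4=0.000, a0=7.374; τ=−ln(0.0290)/7.374=0.480 → t=1.113; u2·a0=0.2243·7.374=1.654 ≤ a1=4.554 → R1 fires; A=8 D=0 Z=10 B=8
Draw 11: a1=4.140, a2=3.760, a3=0.000, a4=0.000, a0=7.900; τ=−ln(0.1353)/7.900=0.253 → t=1.367; u2·a0=0.3754·7.900=2.966 ≤ a1=4.140 → R1 fires; A=8 D=0 Z=9 B=10
Draw 12: a1=3.726, a2=4.700, a3=0.000, a4=0.000, a0=8.426; τ=−ln(0.4810)/8.426=0.087 → t=1.453; u2·a0=0.5958·8.426=5.020; a1=3.726 < 5.020 ≤ a1+a2=8.426 → R2 fires; A=8 D=0 Z=11 B=9
Draw 13: a1=4.554, a2=4.230, a3=0.000, a4=0.000, a0=8.784; τ=−ln(0.3825)/8.784=0.109 → t=1.563; u2·a0=0.3013·8.784=2.647 ≤ a1=4.554 → R1 fires; A=8 D=0 Z=10 B=11
Draw 14: a1=4.140, a2=5.170, a3=0.000, a4=0.000, a0=9.310; τ=−ln(0.6759)/9.310=0.042 → t=1.605 > T=1.59: stop.
At T=1.59: A=8 D=0 Z=10 B=11; the largest is B.

Dominant species at T: B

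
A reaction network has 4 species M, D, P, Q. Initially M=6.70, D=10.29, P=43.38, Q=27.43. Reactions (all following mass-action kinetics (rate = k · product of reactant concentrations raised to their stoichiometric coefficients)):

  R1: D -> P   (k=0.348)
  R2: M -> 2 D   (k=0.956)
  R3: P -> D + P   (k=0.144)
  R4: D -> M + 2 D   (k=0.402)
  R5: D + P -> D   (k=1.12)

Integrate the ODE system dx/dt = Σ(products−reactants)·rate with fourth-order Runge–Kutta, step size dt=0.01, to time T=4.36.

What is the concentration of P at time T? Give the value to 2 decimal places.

RK4 with dt=0.01: 436 steps to T=4.36. Trajectory (selected grid times):
t=0.00: M=6.70 D=10.29 P=43.38 Q=27.43
t=0.48: M=6.42 D=17.07 P=0.34 Q=27.43
t=0.97: M=7.27 D=23.97 P=0.31 Q=27.43
t=1.45: M=8.96 D=32.10 P=0.31 Q=27.43
t=1.94: M=11.51 D=42.63 P=0.31 Q=27.43
t=2.42: M=14.94 D=55.98 P=0.31 Q=27.43
t=2.91: M=19.60 D=73.79 P=0.31 Q=27.43
t=3.39: M=25.63 D=96.63 P=0.31 Q=27.43
t=3.88: M=33.73 D=127.23 P=0.31 Q=27.43
t=4.36: M=44.14 D=166.55 P=0.31 Q=27.43
Read off P at T=4.36: 0.31

P at T = 0.31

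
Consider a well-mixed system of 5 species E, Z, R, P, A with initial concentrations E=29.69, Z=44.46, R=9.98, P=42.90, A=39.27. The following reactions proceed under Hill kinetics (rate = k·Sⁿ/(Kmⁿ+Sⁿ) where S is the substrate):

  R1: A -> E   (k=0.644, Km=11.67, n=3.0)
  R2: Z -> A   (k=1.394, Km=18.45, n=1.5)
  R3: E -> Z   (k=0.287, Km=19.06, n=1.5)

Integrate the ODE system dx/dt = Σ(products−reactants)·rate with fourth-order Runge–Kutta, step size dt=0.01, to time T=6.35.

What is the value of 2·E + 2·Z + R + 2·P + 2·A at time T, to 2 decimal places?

Value at T = 322.62

Check how each reaction changes W = 2·E + 2·Z + R + 2·P + 2·A (weight of products minus weight of reactants):
R1: A -> E: (2·1) − (2·1) = 2 − 2 = 0
R2: Z -> A: (2·1) − (2·1) = 2 − 2 = 0
R3: E -> Z: (2·1) − (2·1) = 2 − 2 = 0
Every reaction leaves W unchanged, so W is conserved and no simulation is needed: W(T) = W(0) = 2·29.69 + 2·44.46 + 9.98 + 2·42.90 + 2·39.27 = 322.62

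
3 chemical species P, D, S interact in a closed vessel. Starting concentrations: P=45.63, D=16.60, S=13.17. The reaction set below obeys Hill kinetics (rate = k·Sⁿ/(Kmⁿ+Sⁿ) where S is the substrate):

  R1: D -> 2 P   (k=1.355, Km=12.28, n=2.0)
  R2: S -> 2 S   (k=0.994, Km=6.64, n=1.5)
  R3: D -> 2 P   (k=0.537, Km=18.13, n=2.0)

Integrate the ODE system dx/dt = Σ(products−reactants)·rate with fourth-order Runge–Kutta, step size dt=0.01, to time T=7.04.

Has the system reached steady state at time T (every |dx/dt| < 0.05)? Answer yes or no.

Steady state at T: no

RK4 with dt=0.01: 704 steps to T=7.04. Trajectory (selected grid times):
t=0.00: P=45.63 D=16.60 S=13.17
t=0.78: P=47.34 D=15.74 S=13.75
t=1.56: P=48.98 D=14.93 S=14.33
t=2.35: P=50.56 D=14.14 S=14.93
t=3.13: P=52.04 D=13.39 S=15.53
t=3.91: P=53.45 D=12.69 S=16.14
t=4.69: P=54.78 D=12.03 S=16.76
t=5.48: P=56.04 D=11.39 S=17.39
t=6.26: P=57.22 D=10.80 S=18.02
t=7.04: P=58.33 D=10.25 S=18.66
Rates at T: R1=0.5564, R2=0.8200, R3=0.1301
dx/dt at T (Σ net stoichiometry × rate): P=+1.3730, D=-0.6865, S=+0.8200
Largest |dx/dt| is |+1.3730| (P) ≥ 0.05 → not steady.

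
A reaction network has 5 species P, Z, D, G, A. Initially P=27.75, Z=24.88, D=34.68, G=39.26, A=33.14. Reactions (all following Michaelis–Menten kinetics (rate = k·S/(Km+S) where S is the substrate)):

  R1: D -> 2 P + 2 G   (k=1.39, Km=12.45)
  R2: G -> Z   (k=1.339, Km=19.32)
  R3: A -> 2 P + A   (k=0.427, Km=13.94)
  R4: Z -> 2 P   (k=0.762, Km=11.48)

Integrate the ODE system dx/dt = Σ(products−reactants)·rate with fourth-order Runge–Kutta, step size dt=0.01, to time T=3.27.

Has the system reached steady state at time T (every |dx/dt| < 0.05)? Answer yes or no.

Steady state at T: no

RK4 with dt=0.01: 327 steps to T=3.27. Trajectory (selected grid times):
t=0.00: P=27.75 Z=24.88 D=34.68 G=39.26 A=33.14
t=0.36: P=29.08 Z=25.02 D=34.31 G=39.67 A=33.14
t=0.73: P=30.44 Z=25.16 D=33.94 G=40.09 A=33.14
t=1.09: P=31.77 Z=25.29 D=33.57 G=40.50 A=33.14
t=1.45: P=33.09 Z=25.43 D=33.21 G=40.90 A=33.14
t=1.82: P=34.45 Z=25.57 D=32.83 G=41.31 A=33.14
t=2.18: P=35.77 Z=25.71 D=32.47 G=41.70 A=33.14
t=2.54: P=37.08 Z=25.85 D=32.11 G=42.10 A=33.14
t=2.91: P=38.44 Z=26.00 D=31.74 G=42.50 A=33.14
t=3.27: P=39.75 Z=26.14 D=31.38 G=42.88 A=33.14
Rates at T: R1=0.9952, R2=0.9231, R3=0.3006, R4=0.5295
dx/dt at T (Σ net stoichiometry × rate): P=+3.6504, Z=+0.3936, D=-0.9952, G=+1.0672, A=+0.0000
Largest |dx/dt| is |+3.6504| (P) ≥ 0.05 → not steady.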